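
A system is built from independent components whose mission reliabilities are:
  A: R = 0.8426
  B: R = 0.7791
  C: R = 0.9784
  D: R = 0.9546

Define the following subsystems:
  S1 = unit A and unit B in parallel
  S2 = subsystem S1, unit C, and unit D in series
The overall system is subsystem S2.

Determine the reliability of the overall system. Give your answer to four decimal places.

0.9015

Parallel (A and B): 1 − (1 − 0.842600)(1 − 0.779100) = 0.965230
Series ([0.965230], C, and D): 0.965230 × 0.978400 × 0.954600 = 0.9015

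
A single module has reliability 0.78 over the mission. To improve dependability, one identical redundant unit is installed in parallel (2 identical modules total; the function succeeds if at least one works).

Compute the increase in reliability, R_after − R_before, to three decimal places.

0.172

R_before = 0.78
R_after = 1 − (1 − 0.78)^2 = 0.952
ΔR = 0.952 − 0.78 = 0.172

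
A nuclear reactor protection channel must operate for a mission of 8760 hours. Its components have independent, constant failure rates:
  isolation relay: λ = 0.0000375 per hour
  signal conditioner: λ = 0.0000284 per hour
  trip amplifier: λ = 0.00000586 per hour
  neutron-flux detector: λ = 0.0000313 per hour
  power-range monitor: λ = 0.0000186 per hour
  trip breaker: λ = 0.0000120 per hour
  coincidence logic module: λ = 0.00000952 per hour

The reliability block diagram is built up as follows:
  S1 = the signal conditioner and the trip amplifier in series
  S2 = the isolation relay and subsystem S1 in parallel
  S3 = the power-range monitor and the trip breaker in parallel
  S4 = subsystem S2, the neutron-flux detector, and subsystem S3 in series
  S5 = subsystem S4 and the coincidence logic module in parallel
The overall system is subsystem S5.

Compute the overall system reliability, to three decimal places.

R(isolation relay) = exp(−0.0000375 × 8760) = 0.72000
R(signal conditioner) = exp(−0.0000284 × 8760) = 0.77975
R(trip amplifier) = exp(−0.00000586 × 8760) = 0.94996
R(neutron-flux detector) = exp(−0.0000313 × 8760) = 0.76019
R(power-range monitor) = exp(−0.0000186 × 8760) = 0.84965
R(trip breaker) = exp(−0.0000120 × 8760) = 0.90022
R(coincidence logic module) = exp(−0.00000952 × 8760) = 0.91999
Series (signal conditioner and trip amplifier): 0.77975 × 0.94996 = 0.74073
Parallel (isolation relay and [0.74073]): 1 − (1 − 0.72000)(1 − 0.74073) = 0.92740
Parallel (power-range monitor and trip breaker): 1 − (1 − 0.84965)(1 − 0.90022) = 0.98500
Series ([0.92740], neutron-flux detector, and [0.98500]): 0.92740 × 0.76019 × 0.98500 = 0.69443
Parallel ([0.69443] and coincidence logic module): 1 − (1 − 0.69443)(1 − 0.91999) = 0.976

0.976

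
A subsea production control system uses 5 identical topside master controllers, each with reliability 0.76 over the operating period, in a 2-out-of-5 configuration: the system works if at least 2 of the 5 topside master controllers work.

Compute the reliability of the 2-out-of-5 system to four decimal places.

0.9866

R = Σ_{i=2}^{5} C(5,i) p^i (1−p)^{5−i} with p = 0.76
C(5,2)·0.76^2·0.24^3 = 0.079847
C(5,3)·0.76^3·0.24^2 = 0.252850
C(5,4)·0.76^4·0.24^1 = 0.400346
C(5,5)·0.76^5·0.24^0 = 0.253553
Sum = 0.9866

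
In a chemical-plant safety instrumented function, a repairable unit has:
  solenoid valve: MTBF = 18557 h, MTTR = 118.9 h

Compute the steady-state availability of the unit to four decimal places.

0.9936

A(solenoid valve) = MTBF/(MTBF+MTTR) = 18557/(18557+118.9) = 0.9936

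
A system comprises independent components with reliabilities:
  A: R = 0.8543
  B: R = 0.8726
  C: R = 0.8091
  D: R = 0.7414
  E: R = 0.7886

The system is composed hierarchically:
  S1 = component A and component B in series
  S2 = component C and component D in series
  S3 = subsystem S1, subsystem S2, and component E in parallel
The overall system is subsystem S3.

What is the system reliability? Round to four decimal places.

Series (A and B): 0.854300 × 0.872600 = 0.745462
Series (C and D): 0.809100 × 0.741400 = 0.599867
Parallel ([0.745462], [0.599867], and E): 1 − (1 − 0.745462)(1 − 0.599867)(1 − 0.788600) = 0.9785

0.9785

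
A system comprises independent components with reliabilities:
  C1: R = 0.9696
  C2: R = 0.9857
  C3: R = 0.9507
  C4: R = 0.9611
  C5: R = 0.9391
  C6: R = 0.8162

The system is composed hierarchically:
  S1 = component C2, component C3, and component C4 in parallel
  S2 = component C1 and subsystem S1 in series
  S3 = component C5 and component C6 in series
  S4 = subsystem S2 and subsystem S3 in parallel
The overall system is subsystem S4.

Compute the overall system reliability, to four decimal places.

Parallel (C2, C3, and C4): 1 − (1 − 0.985700)(1 − 0.950700)(1 − 0.961100) = 0.999973
Series (C1 and [0.999973]): 0.969600 × 0.999973 = 0.969574
Series (C5 and C6): 0.939100 × 0.816200 = 0.766493
Parallel ([0.969574] and [0.766493]): 1 − (1 − 0.969574)(1 − 0.766493) = 0.9929

0.9929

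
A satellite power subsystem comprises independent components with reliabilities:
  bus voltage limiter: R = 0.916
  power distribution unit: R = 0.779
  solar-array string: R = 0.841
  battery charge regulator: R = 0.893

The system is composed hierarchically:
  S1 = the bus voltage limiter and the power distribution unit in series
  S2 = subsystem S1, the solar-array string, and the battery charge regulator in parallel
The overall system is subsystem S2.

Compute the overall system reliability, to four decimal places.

Series (bus voltage limiter and power distribution unit): 0.916000 × 0.779000 = 0.713564
Parallel ([0.713564], solar-array string, and battery charge regulator): 1 − (1 − 0.713564)(1 − 0.841000)(1 − 0.893000) = 0.9951

0.9951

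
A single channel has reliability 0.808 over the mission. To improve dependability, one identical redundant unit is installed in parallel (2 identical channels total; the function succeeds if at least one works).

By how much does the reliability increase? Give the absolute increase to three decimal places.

0.155

R_before = 0.808
R_after = 1 − (1 − 0.808)^2 = 0.963
ΔR = 0.963 − 0.808 = 0.155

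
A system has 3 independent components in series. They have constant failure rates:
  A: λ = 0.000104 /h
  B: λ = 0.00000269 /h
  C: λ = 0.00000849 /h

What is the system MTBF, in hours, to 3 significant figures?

Series of exponential components: λ_sys = Σ λ_i
λ_sys = 0.000104 + 0.00000269 + 0.00000849 = 1.1518e-04 /h
MTBF = 1 / λ_sys = 8680 h

8680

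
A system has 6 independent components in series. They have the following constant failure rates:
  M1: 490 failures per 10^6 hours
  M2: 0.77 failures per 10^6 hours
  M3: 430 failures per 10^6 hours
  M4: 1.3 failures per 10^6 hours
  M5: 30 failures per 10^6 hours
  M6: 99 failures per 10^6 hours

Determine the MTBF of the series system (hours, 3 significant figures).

Series of exponential components: λ_sys = Σ λ_i
λ_sys = 0.00049 + 0.00000077 + 0.00043 + 0.0000013 + 0.000030 + 0.000099 = 1.0511e-03 /h
MTBF = 1 / λ_sys = 951 h

951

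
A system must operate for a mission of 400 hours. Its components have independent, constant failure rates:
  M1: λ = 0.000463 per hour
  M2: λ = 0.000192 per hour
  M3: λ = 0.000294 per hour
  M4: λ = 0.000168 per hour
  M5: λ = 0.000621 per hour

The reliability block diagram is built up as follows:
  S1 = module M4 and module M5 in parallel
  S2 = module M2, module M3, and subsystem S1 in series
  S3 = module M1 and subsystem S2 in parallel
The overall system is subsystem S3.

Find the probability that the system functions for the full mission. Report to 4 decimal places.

R(M1) = exp(−0.000463 × 400) = 0.830938
R(M2) = exp(−0.000192 × 400) = 0.926075
R(M3) = exp(−0.000294 × 400) = 0.889052
R(M4) = exp(−0.000168 × 400) = 0.935008
R(M5) = exp(−0.000621 × 400) = 0.780048
Parallel (M4 and M5): 1 − (1 − 0.935008)(1 − 0.780048) = 0.985705
Series (M2, M3, and [0.985705]): 0.926075 × 0.889052 × 0.985705 = 0.811559
Parallel (M1 and [0.811559]): 1 − (1 − 0.830938)(1 − 0.811559) = 0.9681

0.9681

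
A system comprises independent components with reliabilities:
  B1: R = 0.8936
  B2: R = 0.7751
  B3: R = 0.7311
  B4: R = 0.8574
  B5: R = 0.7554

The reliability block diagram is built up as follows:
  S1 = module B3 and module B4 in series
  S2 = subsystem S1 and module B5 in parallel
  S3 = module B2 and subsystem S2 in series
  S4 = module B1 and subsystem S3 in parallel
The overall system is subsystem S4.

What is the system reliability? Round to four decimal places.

Series (B3 and B4): 0.731100 × 0.857400 = 0.626845
Parallel ([0.626845] and B5): 1 − (1 − 0.626845)(1 − 0.755400) = 0.908726
Series (B2 and [0.908726]): 0.775100 × 0.908726 = 0.704354
Parallel (B1 and [0.704354]): 1 − (1 − 0.893600)(1 − 0.704354) = 0.9685

0.9685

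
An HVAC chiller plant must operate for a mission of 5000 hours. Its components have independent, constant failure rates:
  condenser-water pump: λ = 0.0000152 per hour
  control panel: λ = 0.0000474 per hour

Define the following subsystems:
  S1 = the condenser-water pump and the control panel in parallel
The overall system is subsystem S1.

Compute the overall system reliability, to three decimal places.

0.985

R(condenser-water pump) = exp(−0.0000152 × 5000) = 0.92682
R(control panel) = exp(−0.0000474 × 5000) = 0.78899
Parallel (condenser-water pump and control panel): 1 − (1 − 0.92682)(1 − 0.78899) = 0.985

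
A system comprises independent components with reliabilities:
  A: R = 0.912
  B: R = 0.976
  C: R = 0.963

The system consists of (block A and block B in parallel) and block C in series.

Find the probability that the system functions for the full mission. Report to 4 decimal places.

Parallel (A and B): 1 − (1 − 0.912000)(1 − 0.976000) = 0.997888
Series ([0.997888] and C): 0.997888 × 0.963000 = 0.9610

0.9610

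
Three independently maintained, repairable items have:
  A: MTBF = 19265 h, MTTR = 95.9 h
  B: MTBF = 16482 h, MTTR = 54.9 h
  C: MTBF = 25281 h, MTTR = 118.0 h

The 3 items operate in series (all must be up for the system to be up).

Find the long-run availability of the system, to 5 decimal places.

A(A) = MTBF/(MTBF+MTTR) = 19265/(19265+95.9) = 0.995047
A(B) = MTBF/(MTBF+MTTR) = 16482/(16482+54.9) = 0.996680
A(C) = MTBF/(MTBF+MTTR) = 25281/(25281+118.0) = 0.995354
Series availability: 0.995047 × 0.996680 × 0.995354 = 0.98714

0.98714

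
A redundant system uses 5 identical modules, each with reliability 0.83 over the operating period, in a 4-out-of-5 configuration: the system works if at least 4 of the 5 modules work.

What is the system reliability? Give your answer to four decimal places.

0.7973

R = Σ_{i=4}^{5} C(5,i) p^i (1−p)^{5−i} with p = 0.83
C(5,4)·0.83^4·0.17^1 = 0.403396
C(5,5)·0.83^5·0.17^0 = 0.393904
Sum = 0.7973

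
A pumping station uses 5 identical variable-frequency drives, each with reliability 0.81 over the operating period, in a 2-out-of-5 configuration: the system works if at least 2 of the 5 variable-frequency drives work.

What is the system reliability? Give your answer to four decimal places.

0.9945

R = Σ_{i=2}^{5} C(5,i) p^i (1−p)^{5−i} with p = 0.81
C(5,2)·0.81^2·0.19^3 = 0.045002
C(5,3)·0.81^3·0.19^2 = 0.191850
C(5,4)·0.81^4·0.19^1 = 0.408944
C(5,5)·0.81^5·0.19^0 = 0.348678
Sum = 0.9945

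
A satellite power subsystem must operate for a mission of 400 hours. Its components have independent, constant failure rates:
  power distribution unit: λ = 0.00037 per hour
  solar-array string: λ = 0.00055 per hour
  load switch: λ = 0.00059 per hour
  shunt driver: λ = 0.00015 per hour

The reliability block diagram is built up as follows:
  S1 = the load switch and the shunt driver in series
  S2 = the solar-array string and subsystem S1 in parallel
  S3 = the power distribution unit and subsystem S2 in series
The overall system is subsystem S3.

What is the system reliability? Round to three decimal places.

R(power distribution unit) = exp(−0.00037 × 400) = 0.86243
R(solar-array string) = exp(−0.00055 × 400) = 0.80252
R(load switch) = exp(−0.00059 × 400) = 0.78978
R(shunt driver) = exp(−0.00015 × 400) = 0.94176
Series (load switch and shunt driver): 0.78978 × 0.94176 = 0.74378
Parallel (solar-array string and [0.74378]): 1 − (1 − 0.80252)(1 − 0.74378) = 0.94940
Series (power distribution unit and [0.94940]): 0.86243 × 0.94940 = 0.819

0.819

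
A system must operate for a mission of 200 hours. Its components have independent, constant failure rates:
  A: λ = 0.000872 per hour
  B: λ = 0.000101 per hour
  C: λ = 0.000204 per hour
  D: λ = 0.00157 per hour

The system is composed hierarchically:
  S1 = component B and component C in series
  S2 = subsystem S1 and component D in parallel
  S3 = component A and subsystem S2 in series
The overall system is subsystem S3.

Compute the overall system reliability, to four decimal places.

0.8266

R(A) = exp(−0.000872 × 200) = 0.839961
R(B) = exp(−0.000101 × 200) = 0.980003
R(C) = exp(−0.000204 × 200) = 0.960021
R(D) = exp(−0.00157 × 200) = 0.730519
Series (B and C): 0.980003 × 0.960021 = 0.940823
Parallel ([0.940823] and D): 1 − (1 − 0.940823)(1 − 0.730519) = 0.984053
Series (A and [0.984053]): 0.839961 × 0.984053 = 0.8266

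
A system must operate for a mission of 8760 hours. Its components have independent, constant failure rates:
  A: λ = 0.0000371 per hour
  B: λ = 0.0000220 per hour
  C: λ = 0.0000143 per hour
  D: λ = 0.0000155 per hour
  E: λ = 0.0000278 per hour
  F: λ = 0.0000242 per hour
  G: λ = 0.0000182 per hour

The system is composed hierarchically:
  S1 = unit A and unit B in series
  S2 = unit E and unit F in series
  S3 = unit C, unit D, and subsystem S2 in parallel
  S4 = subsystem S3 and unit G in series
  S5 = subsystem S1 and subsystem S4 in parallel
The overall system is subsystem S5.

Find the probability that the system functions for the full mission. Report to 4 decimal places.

R(A) = exp(−0.0000371 × 8760) = 0.722530
R(B) = exp(−0.0000220 × 8760) = 0.824713
R(C) = exp(−0.0000143 × 8760) = 0.882260
R(D) = exp(−0.0000155 × 8760) = 0.873035
R(E) = exp(−0.0000278 × 8760) = 0.783858
R(F) = exp(−0.0000242 × 8760) = 0.808971
R(G) = exp(−0.0000182 × 8760) = 0.852628
Series (A and B): 0.722530 × 0.824713 = 0.595880
Series (E and F): 0.783858 × 0.808971 = 0.634118
Parallel (C, D, and [0.634118]): 1 − (1 − 0.882260)(1 − 0.873035)(1 − 0.634118) = 0.994530
Series ([0.994530] and G): 0.994530 × 0.852628 = 0.847964
Parallel ([0.595880] and [0.847964]): 1 − (1 − 0.595880)(1 − 0.847964) = 0.9386

0.9386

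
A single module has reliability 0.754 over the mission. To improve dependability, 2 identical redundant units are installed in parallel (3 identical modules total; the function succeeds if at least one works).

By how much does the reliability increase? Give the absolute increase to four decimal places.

0.2311

R_before = 0.754
R_after = 1 − (1 − 0.754)^3 = 0.9851
ΔR = 0.9851 − 0.754 = 0.2311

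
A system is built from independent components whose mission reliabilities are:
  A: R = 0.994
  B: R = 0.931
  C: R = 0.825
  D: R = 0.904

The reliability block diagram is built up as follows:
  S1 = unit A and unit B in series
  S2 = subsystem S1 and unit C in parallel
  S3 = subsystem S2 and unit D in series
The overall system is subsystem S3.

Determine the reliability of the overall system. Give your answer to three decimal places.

Series (A and B): 0.99400 × 0.93100 = 0.92541
Parallel ([0.92541] and C): 1 − (1 − 0.92541)(1 − 0.82500) = 0.98695
Series ([0.98695] and D): 0.98695 × 0.90400 = 0.892

0.892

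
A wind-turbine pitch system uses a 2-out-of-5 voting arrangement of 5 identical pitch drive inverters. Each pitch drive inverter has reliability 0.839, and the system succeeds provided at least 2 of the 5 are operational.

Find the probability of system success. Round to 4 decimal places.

R = Σ_{i=2}^{5} C(5,i) p^i (1−p)^{5−i} with p = 0.839
C(5,2)·0.839^2·0.161^3 = 0.029377
C(5,3)·0.839^3·0.161^2 = 0.153087
C(5,4)·0.839^4·0.161^1 = 0.398881
C(5,5)·0.839^5·0.161^0 = 0.415729
Sum = 0.9971

0.9971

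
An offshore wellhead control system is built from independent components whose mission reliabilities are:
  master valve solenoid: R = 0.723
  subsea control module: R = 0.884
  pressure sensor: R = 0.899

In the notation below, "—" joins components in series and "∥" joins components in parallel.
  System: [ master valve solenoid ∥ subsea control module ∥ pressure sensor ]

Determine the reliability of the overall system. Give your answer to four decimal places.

0.9968

Parallel (master valve solenoid, subsea control module, and pressure sensor): 1 − (1 − 0.723000)(1 − 0.884000)(1 − 0.899000) = 0.9968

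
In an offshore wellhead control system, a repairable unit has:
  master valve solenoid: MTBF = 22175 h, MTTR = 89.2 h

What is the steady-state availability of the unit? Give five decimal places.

0.99599

A(master valve solenoid) = MTBF/(MTBF+MTTR) = 22175/(22175+89.2) = 0.99599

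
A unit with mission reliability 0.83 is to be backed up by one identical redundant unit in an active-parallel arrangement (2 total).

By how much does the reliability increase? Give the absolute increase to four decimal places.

R_before = 0.83
R_after = 1 − (1 − 0.83)^2 = 0.9711
ΔR = 0.9711 − 0.83 = 0.1411

0.1411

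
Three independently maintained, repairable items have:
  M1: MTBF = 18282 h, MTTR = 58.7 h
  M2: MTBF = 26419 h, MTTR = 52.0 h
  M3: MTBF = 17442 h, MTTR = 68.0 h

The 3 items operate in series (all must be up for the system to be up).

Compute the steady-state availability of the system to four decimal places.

A(M1) = MTBF/(MTBF+MTTR) = 18282/(18282+58.7) = 0.996799
A(M2) = MTBF/(MTBF+MTTR) = 26419/(26419+52.0) = 0.998036
A(M3) = MTBF/(MTBF+MTTR) = 17442/(17442+68.0) = 0.996117
Series availability: 0.996799 × 0.998036 × 0.996117 = 0.9910

0.9910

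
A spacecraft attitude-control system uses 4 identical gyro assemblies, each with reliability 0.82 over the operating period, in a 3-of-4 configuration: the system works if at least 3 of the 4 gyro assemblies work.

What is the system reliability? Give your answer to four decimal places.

0.8491

R = Σ_{i=3}^{4} C(4,i) p^i (1−p)^{4−i} with p = 0.82
C(4,3)·0.82^3·0.18^1 = 0.396985
C(4,4)·0.82^4·0.18^0 = 0.452122
Sum = 0.8491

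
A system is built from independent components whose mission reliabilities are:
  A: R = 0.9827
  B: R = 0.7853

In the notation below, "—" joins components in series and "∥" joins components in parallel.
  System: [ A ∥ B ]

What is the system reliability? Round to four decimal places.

0.9963

Parallel (A and B): 1 − (1 − 0.982700)(1 − 0.785300) = 0.9963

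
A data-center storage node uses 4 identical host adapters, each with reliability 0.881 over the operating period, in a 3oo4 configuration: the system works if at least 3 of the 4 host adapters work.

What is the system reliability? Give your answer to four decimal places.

0.9279

R = Σ_{i=3}^{4} C(4,i) p^i (1−p)^{4−i} with p = 0.881
C(4,3)·0.881^3·0.119^1 = 0.325488
C(4,4)·0.881^4·0.119^0 = 0.602426
Sum = 0.9279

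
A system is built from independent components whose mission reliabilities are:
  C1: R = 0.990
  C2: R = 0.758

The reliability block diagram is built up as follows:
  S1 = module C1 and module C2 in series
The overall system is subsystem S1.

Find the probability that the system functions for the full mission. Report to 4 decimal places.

0.7504

Series (C1 and C2): 0.990000 × 0.758000 = 0.7504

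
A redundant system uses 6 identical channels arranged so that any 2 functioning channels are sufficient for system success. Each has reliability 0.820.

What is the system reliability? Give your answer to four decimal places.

R = Σ_{i=2}^{6} C(6,i) p^i (1−p)^{6−i} with p = 0.820
C(6,2)·0.820^2·0.180^4 = 0.010588
C(6,3)·0.820^3·0.180^3 = 0.064312
C(6,4)·0.820^4·0.180^2 = 0.219731
C(6,5)·0.820^5·0.180^1 = 0.400399
C(6,6)·0.820^6·0.180^0 = 0.304007
Sum = 0.9990

0.9990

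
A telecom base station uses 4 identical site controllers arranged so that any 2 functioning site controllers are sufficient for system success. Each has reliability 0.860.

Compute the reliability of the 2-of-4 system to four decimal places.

0.9902

R = Σ_{i=2}^{4} C(4,i) p^i (1−p)^{4−i} with p = 0.860
C(4,2)·0.860^2·0.140^2 = 0.086977
C(4,3)·0.860^3·0.140^1 = 0.356191
C(4,4)·0.860^4·0.140^0 = 0.547008
Sum = 0.9902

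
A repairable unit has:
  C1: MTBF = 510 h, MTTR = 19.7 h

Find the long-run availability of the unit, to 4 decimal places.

0.9628

A(C1) = MTBF/(MTBF+MTTR) = 510/(510+19.7) = 0.9628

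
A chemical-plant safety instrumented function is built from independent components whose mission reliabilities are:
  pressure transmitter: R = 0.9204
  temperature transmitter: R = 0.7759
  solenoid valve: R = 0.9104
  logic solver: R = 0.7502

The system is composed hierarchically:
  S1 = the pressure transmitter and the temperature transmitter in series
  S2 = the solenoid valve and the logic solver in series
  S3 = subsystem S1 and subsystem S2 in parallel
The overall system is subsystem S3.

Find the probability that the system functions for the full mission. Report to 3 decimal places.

Series (pressure transmitter and temperature transmitter): 0.92040 × 0.77590 = 0.71414
Series (solenoid valve and logic solver): 0.91040 × 0.75020 = 0.68298
Parallel ([0.71414] and [0.68298]): 1 − (1 − 0.71414)(1 − 0.68298) = 0.909

0.909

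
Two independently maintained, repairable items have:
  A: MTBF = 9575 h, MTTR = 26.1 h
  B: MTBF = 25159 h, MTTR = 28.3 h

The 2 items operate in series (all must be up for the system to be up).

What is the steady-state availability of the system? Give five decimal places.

0.99616

A(A) = MTBF/(MTBF+MTTR) = 9575/(9575+26.1) = 0.997282
A(B) = MTBF/(MTBF+MTTR) = 25159/(25159+28.3) = 0.998876
Series availability: 0.997282 × 0.998876 = 0.99616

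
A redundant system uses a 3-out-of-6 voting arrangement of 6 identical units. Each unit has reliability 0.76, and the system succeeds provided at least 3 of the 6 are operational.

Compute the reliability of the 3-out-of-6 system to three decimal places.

R = Σ_{i=3}^{6} C(6,i) p^i (1−p)^{6−i} with p = 0.76
C(6,3)·0.76^3·0.24^3 = 0.12137
C(6,4)·0.76^4·0.24^2 = 0.28825
C(6,5)·0.76^5·0.24^1 = 0.36512
C(6,6)·0.76^6·0.24^0 = 0.19270
Sum = 0.967

0.967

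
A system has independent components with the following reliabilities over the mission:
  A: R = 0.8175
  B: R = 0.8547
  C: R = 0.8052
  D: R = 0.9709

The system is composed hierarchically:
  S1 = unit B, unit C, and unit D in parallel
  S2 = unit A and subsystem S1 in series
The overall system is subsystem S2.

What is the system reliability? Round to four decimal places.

Parallel (B, C, and D): 1 − (1 − 0.854700)(1 − 0.805200)(1 − 0.970900) = 0.999176
Series (A and [0.999176]): 0.817500 × 0.999176 = 0.8168

0.8168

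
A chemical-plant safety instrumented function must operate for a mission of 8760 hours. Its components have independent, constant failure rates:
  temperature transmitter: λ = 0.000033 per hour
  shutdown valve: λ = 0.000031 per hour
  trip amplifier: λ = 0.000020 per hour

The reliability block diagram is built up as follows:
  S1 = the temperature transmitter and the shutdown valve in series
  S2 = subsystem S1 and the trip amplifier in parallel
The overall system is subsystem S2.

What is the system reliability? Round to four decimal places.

0.9310

R(temperature transmitter) = exp(−0.000033 × 8760) = 0.748952
R(shutdown valve) = exp(−0.000031 × 8760) = 0.762190
R(trip amplifier) = exp(−0.000020 × 8760) = 0.839289
Series (temperature transmitter and shutdown valve): 0.748952 × 0.762190 = 0.570844
Parallel ([0.570844] and trip amplifier): 1 − (1 − 0.570844)(1 − 0.839289) = 0.9310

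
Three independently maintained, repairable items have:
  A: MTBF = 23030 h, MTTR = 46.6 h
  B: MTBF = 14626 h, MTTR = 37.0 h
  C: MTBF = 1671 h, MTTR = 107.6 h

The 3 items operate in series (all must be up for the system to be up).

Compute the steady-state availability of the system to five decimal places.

0.93524

A(A) = MTBF/(MTBF+MTTR) = 23030/(23030+46.6) = 0.997981
A(B) = MTBF/(MTBF+MTTR) = 14626/(14626+37.0) = 0.997477
A(C) = MTBF/(MTBF+MTTR) = 1671/(1671+107.6) = 0.939503
Series availability: 0.997981 × 0.997477 × 0.939503 = 0.93524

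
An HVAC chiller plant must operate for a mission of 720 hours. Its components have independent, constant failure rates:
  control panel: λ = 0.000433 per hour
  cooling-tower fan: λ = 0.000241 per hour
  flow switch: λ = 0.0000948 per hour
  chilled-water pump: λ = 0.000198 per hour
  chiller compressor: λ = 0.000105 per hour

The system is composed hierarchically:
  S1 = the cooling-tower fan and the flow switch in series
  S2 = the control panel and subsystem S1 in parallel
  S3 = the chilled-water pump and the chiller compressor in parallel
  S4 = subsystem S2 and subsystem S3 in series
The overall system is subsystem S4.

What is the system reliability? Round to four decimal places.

R(control panel) = exp(−0.000433 × 720) = 0.732157
R(cooling-tower fan) = exp(−0.000241 × 720) = 0.840700
R(flow switch) = exp(−0.0000948 × 720) = 0.934021
R(chilled-water pump) = exp(−0.000198 × 720) = 0.867136
R(chiller compressor) = exp(−0.000105 × 720) = 0.927187
Series (cooling-tower fan and flow switch): 0.840700 × 0.934021 = 0.785231
Parallel (control panel and [0.785231]): 1 − (1 − 0.732157)(1 − 0.785231) = 0.942476
Parallel (chilled-water pump and chiller compressor): 1 − (1 − 0.867136)(1 − 0.927187) = 0.990326
Series ([0.942476] and [0.990326]): 0.942476 × 0.990326 = 0.9334

0.9334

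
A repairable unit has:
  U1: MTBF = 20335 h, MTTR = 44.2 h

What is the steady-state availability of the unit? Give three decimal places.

0.998

A(U1) = MTBF/(MTBF+MTTR) = 20335/(20335+44.2) = 0.998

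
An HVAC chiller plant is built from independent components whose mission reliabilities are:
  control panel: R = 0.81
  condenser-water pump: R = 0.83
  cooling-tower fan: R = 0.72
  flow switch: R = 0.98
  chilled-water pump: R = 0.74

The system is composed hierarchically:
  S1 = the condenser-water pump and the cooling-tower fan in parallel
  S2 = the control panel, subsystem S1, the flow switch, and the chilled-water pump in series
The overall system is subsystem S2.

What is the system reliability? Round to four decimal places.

Parallel (condenser-water pump and cooling-tower fan): 1 − (1 − 0.830000)(1 − 0.720000) = 0.952400
Series (control panel, [0.952400], flow switch, and chilled-water pump): 0.810000 × 0.952400 × 0.980000 × 0.740000 = 0.5595

0.5595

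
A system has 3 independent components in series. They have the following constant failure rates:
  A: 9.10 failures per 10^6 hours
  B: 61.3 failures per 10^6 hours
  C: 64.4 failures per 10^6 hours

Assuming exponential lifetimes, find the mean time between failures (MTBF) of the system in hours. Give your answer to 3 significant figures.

Series of exponential components: λ_sys = Σ λ_i
λ_sys = 0.00000910 + 0.0000613 + 0.0000644 = 1.3480e-04 /h
MTBF = 1 / λ_sys = 7420 h

7420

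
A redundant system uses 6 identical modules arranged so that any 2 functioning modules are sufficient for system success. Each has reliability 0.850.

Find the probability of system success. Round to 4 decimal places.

R = Σ_{i=2}^{6} C(6,i) p^i (1−p)^{6−i} with p = 0.850
C(6,2)·0.850^2·0.150^4 = 0.005486
C(6,3)·0.850^3·0.150^3 = 0.041453
C(6,4)·0.850^4·0.150^2 = 0.176177
C(6,5)·0.850^5·0.150^1 = 0.399335
C(6,6)·0.850^6·0.150^0 = 0.377150
Sum = 0.9996

0.9996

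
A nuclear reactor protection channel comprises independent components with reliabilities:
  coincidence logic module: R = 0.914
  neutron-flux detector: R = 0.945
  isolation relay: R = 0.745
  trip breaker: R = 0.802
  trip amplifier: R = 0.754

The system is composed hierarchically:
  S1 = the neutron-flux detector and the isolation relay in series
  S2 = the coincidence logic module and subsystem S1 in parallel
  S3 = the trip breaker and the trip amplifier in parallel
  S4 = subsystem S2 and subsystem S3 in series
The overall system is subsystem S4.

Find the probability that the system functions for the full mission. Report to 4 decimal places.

Series (neutron-flux detector and isolation relay): 0.945000 × 0.745000 = 0.704025
Parallel (coincidence logic module and [0.704025]): 1 − (1 − 0.914000)(1 − 0.704025) = 0.974546
Parallel (trip breaker and trip amplifier): 1 − (1 − 0.802000)(1 − 0.754000) = 0.951292
Series ([0.974546] and [0.951292]): 0.974546 × 0.951292 = 0.9271

0.9271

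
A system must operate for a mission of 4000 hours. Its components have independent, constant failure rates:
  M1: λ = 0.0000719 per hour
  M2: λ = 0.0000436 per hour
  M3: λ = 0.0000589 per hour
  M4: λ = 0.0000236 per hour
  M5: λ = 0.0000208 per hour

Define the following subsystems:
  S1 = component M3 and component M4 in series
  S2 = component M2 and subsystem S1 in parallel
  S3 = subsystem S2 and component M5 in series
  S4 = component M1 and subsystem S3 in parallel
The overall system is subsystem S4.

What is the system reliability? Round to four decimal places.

0.9697

R(M1) = exp(−0.0000719 × 4000) = 0.750062
R(M2) = exp(−0.0000436 × 4000) = 0.839961
R(M3) = exp(−0.0000589 × 4000) = 0.790097
R(M4) = exp(−0.0000236 × 4000) = 0.909919
R(M5) = exp(−0.0000208 × 4000) = 0.920167
Series (M3 and M4): 0.790097 × 0.909919 = 0.718924
Parallel (M2 and [0.718924]): 1 − (1 − 0.839961)(1 − 0.718924) = 0.955017
Series ([0.955017] and M5): 0.955017 × 0.920167 = 0.878775
Parallel (M1 and [0.878775]): 1 − (1 − 0.750062)(1 − 0.878775) = 0.9697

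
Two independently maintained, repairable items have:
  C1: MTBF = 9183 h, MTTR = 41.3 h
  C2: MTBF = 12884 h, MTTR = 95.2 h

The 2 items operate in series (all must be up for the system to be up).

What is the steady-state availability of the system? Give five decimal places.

0.98822

A(C1) = MTBF/(MTBF+MTTR) = 9183/(9183+41.3) = 0.995523
A(C2) = MTBF/(MTBF+MTTR) = 12884/(12884+95.2) = 0.992665
Series availability: 0.995523 × 0.992665 = 0.98822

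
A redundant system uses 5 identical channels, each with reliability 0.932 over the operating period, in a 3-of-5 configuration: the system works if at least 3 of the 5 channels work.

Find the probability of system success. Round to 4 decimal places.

R = Σ_{i=3}^{5} C(5,i) p^i (1−p)^{5−i} with p = 0.932
C(5,3)·0.932^3·0.068^2 = 0.037434
C(5,4)·0.932^4·0.068^1 = 0.256533
C(5,5)·0.932^5·0.068^0 = 0.703201
Sum = 0.9972

0.9972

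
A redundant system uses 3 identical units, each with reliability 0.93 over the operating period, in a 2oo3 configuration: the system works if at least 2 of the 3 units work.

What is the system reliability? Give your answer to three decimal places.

0.986

R = Σ_{i=2}^{3} C(3,i) p^i (1−p)^{3−i} with p = 0.93
C(3,2)·0.93^2·0.07^1 = 0.18163
C(3,3)·0.93^3·0.07^0 = 0.80436
Sum = 0.986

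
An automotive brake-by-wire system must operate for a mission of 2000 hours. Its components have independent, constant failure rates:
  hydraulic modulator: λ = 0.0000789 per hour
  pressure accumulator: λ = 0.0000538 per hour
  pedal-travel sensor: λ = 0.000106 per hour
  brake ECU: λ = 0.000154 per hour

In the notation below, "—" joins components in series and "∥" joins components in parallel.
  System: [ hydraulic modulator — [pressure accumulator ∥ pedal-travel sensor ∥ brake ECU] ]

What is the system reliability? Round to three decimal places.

0.850

R(hydraulic modulator) = exp(−0.0000789 × 2000) = 0.85402
R(pressure accumulator) = exp(−0.0000538 × 2000) = 0.89799
R(pedal-travel sensor) = exp(−0.000106 × 2000) = 0.80896
R(brake ECU) = exp(−0.000154 × 2000) = 0.73492
Parallel (pressure accumulator, pedal-travel sensor, and brake ECU): 1 − (1 − 0.89799)(1 − 0.80896)(1 − 0.73492) = 0.99483
Series (hydraulic modulator and [0.99483]): 0.85402 × 0.99483 = 0.850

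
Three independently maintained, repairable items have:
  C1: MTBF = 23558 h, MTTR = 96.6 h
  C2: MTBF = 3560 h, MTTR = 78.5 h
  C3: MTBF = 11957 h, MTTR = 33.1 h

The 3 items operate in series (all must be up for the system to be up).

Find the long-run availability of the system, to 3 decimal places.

0.972

A(C1) = MTBF/(MTBF+MTTR) = 23558/(23558+96.6) = 0.995916
A(C2) = MTBF/(MTBF+MTTR) = 3560/(3560+78.5) = 0.978425
A(C3) = MTBF/(MTBF+MTTR) = 11957/(11957+33.1) = 0.997239
Series availability: 0.995916 × 0.978425 × 0.997239 = 0.972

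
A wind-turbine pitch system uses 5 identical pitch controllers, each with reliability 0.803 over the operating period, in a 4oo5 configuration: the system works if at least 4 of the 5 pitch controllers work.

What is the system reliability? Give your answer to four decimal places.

0.7434

R = Σ_{i=4}^{5} C(5,i) p^i (1−p)^{5−i} with p = 0.803
C(5,4)·0.803^4·0.197^1 = 0.409542
C(5,5)·0.803^5·0.197^0 = 0.333870
Sum = 0.7434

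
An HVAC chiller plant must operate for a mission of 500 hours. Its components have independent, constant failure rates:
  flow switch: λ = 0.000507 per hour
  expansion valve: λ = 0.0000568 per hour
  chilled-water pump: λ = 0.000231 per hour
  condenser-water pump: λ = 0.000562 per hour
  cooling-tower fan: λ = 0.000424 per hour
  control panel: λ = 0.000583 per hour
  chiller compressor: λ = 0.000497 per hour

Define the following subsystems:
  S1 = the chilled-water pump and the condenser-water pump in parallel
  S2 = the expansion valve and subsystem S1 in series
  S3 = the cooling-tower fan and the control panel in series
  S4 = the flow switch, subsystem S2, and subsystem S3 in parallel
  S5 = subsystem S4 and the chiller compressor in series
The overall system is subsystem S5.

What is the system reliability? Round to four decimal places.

R(flow switch) = exp(−0.000507 × 500) = 0.776080
R(expansion valve) = exp(−0.0000568 × 500) = 0.971999
R(chilled-water pump) = exp(−0.000231 × 500) = 0.890921
R(condenser-water pump) = exp(−0.000562 × 500) = 0.755028
R(cooling-tower fan) = exp(−0.000424 × 500) = 0.808965
R(control panel) = exp(−0.000583 × 500) = 0.747142
R(chiller compressor) = exp(−0.000497 × 500) = 0.779970
Parallel (chilled-water pump and condenser-water pump): 1 − (1 − 0.890921)(1 − 0.755028) = 0.973279
Series (expansion valve and [0.973279]): 0.971999 × 0.973279 = 0.946026
Series (cooling-tower fan and control panel): 0.808965 × 0.747142 = 0.604412
Parallel (flow switch, [0.946026], and [0.604412]): 1 − (1 − 0.776080)(1 − 0.946026)(1 − 0.604412) = 0.995219
Series ([0.995219] and chiller compressor): 0.995219 × 0.779970 = 0.7762

0.7762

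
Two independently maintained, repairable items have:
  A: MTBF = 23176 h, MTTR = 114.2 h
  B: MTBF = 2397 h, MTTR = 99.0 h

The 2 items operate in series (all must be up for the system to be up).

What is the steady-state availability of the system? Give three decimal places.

0.956

A(A) = MTBF/(MTBF+MTTR) = 23176/(23176+114.2) = 0.995097
A(B) = MTBF/(MTBF+MTTR) = 2397/(2397+99.0) = 0.960337
Series availability: 0.995097 × 0.960337 = 0.956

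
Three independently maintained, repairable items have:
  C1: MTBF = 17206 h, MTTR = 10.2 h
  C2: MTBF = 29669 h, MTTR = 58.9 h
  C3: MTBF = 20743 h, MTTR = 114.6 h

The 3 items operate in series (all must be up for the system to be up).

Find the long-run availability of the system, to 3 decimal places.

0.992

A(C1) = MTBF/(MTBF+MTTR) = 17206/(17206+10.2) = 0.999408
A(C2) = MTBF/(MTBF+MTTR) = 29669/(29669+58.9) = 0.998019
A(C3) = MTBF/(MTBF+MTTR) = 20743/(20743+114.6) = 0.994506
Series availability: 0.999408 × 0.998019 × 0.994506 = 0.992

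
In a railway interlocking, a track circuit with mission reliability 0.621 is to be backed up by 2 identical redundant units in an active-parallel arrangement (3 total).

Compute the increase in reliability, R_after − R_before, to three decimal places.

0.325

R_before = 0.621
R_after = 1 − (1 − 0.621)^3 = 0.946
ΔR = 0.946 − 0.621 = 0.325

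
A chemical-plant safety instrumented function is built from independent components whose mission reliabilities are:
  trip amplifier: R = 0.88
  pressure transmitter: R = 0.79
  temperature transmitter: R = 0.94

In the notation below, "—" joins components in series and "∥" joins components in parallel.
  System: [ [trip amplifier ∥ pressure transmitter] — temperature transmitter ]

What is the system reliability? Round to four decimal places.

0.9163

Parallel (trip amplifier and pressure transmitter): 1 − (1 − 0.880000)(1 − 0.790000) = 0.974800
Series ([0.974800] and temperature transmitter): 0.974800 × 0.940000 = 0.9163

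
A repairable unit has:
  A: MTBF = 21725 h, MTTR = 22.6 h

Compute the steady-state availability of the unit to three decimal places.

A(A) = MTBF/(MTBF+MTTR) = 21725/(21725+22.6) = 0.999

0.999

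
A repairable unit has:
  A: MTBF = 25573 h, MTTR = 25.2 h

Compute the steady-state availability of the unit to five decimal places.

A(A) = MTBF/(MTBF+MTTR) = 25573/(25573+25.2) = 0.99902

0.99902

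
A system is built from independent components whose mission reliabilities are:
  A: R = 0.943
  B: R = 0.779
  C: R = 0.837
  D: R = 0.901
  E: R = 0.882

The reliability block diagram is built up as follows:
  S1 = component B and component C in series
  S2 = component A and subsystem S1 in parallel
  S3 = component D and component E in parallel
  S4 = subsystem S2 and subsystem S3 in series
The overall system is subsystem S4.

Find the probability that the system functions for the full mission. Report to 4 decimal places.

0.9687

Series (B and C): 0.779000 × 0.837000 = 0.652023
Parallel (A and [0.652023]): 1 − (1 − 0.943000)(1 − 0.652023) = 0.980165
Parallel (D and E): 1 − (1 − 0.901000)(1 − 0.882000) = 0.988318
Series ([0.980165] and [0.988318]): 0.980165 × 0.988318 = 0.9687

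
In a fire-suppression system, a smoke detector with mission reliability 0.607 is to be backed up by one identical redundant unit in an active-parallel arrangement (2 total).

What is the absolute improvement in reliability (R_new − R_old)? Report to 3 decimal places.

0.239

R_before = 0.607
R_after = 1 − (1 − 0.607)^2 = 0.846
ΔR = 0.846 − 0.607 = 0.239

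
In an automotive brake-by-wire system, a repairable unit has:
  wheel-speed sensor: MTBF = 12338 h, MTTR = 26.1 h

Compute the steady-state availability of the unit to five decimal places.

A(wheel-speed sensor) = MTBF/(MTBF+MTTR) = 12338/(12338+26.1) = 0.99789

0.99789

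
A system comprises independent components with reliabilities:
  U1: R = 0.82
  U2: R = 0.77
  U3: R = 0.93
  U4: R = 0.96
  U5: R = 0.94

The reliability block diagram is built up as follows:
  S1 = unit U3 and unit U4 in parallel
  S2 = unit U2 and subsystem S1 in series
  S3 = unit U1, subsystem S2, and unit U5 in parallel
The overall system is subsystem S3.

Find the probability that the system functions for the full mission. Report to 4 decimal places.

0.9975

Parallel (U3 and U4): 1 − (1 − 0.930000)(1 − 0.960000) = 0.997200
Series (U2 and [0.997200]): 0.770000 × 0.997200 = 0.767844
Parallel (U1, [0.767844], and U5): 1 − (1 − 0.820000)(1 − 0.767844)(1 − 0.940000) = 0.9975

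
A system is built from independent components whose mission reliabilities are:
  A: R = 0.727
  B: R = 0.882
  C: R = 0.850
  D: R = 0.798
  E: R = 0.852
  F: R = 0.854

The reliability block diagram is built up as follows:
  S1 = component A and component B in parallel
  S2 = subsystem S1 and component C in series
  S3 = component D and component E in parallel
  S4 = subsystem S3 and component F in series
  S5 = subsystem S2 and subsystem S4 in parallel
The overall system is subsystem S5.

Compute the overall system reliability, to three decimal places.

0.970

Parallel (A and B): 1 − (1 − 0.72700)(1 − 0.88200) = 0.96779
Series ([0.96779] and C): 0.96779 × 0.85000 = 0.82262
Parallel (D and E): 1 − (1 − 0.79800)(1 − 0.85200) = 0.97010
Series ([0.97010] and F): 0.97010 × 0.85400 = 0.82847
Parallel ([0.82262] and [0.82847]): 1 − (1 − 0.82262)(1 − 0.82847) = 0.970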